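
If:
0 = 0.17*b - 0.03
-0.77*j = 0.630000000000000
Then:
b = 0.18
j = -0.82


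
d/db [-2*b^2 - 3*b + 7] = -4*b - 3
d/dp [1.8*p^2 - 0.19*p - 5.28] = 3.6*p - 0.19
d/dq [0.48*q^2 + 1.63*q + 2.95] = 0.96*q + 1.63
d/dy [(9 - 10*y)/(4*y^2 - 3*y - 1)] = (40*y^2 - 72*y + 37)/(16*y^4 - 24*y^3 + y^2 + 6*y + 1)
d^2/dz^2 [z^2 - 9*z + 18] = 2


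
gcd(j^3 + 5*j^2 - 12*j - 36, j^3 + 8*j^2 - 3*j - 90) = j^2 + 3*j - 18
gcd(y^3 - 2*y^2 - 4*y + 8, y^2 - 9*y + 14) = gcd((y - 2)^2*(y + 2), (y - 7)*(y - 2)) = y - 2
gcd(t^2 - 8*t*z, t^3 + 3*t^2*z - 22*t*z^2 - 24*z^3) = 1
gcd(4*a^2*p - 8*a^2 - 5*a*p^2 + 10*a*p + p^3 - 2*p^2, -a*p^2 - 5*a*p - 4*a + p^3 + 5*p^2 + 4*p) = -a + p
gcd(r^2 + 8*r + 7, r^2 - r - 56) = r + 7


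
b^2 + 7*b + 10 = (b + 2)*(b + 5)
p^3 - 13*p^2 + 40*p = p*(p - 8)*(p - 5)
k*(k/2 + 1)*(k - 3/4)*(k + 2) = k^4/2 + 13*k^3/8 + k^2/2 - 3*k/2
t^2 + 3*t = t*(t + 3)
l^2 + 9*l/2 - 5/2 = (l - 1/2)*(l + 5)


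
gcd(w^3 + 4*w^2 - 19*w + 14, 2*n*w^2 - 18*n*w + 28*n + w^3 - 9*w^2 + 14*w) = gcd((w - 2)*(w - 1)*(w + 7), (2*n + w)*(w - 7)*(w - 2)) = w - 2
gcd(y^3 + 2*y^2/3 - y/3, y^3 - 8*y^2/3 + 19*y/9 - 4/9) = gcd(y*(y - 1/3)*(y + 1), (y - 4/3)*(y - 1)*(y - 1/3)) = y - 1/3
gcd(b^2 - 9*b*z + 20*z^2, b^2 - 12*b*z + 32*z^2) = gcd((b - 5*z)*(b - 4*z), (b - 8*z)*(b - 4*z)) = -b + 4*z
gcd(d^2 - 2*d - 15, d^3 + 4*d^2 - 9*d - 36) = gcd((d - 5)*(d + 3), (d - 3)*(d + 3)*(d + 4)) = d + 3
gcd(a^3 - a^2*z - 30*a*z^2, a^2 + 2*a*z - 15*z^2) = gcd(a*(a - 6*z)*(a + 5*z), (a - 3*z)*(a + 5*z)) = a + 5*z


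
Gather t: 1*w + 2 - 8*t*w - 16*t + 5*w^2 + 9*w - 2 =t*(-8*w - 16) + 5*w^2 + 10*w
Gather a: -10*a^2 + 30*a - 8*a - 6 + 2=-10*a^2 + 22*a - 4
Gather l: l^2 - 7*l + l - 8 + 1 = l^2 - 6*l - 7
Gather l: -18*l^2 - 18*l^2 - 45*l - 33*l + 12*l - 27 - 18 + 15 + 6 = -36*l^2 - 66*l - 24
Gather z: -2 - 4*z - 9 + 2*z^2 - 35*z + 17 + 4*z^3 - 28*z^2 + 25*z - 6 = 4*z^3 - 26*z^2 - 14*z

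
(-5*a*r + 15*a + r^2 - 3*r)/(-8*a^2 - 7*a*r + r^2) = (5*a*r - 15*a - r^2 + 3*r)/(8*a^2 + 7*a*r - r^2)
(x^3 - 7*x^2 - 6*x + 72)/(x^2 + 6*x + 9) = (x^2 - 10*x + 24)/(x + 3)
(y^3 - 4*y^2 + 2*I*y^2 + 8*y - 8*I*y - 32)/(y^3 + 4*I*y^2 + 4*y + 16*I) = (y - 4)/(y + 2*I)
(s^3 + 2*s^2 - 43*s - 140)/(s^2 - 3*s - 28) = s + 5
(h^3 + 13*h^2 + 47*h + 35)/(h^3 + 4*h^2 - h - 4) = (h^2 + 12*h + 35)/(h^2 + 3*h - 4)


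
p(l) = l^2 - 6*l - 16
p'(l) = 2*l - 6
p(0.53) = -18.90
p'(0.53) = -4.94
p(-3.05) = 11.60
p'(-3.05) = -12.10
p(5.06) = -20.76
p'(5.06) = 4.12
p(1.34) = -22.24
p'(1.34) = -3.32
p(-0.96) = -9.32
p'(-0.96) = -7.92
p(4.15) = -23.68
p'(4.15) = 2.30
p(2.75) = -24.94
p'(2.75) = -0.50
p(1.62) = -23.10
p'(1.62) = -2.76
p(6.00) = -16.00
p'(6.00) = 6.00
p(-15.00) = 299.00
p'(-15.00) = -36.00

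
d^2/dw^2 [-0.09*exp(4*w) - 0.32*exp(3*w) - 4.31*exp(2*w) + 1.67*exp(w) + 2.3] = (-1.44*exp(3*w) - 2.88*exp(2*w) - 17.24*exp(w) + 1.67)*exp(w)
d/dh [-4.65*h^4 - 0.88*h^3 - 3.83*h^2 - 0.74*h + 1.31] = -18.6*h^3 - 2.64*h^2 - 7.66*h - 0.74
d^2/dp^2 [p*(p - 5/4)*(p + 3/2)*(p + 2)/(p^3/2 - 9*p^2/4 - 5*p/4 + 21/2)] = 63*(16*p^3 - 108*p^2 + 198*p - 51)/(8*p^6 - 156*p^5 + 1266*p^4 - 5473*p^3 + 13293*p^2 - 17199*p + 9261)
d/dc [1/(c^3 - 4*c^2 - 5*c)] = (-3*c^2 + 8*c + 5)/(c^2*(-c^2 + 4*c + 5)^2)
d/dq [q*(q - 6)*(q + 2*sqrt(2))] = 3*q^2 - 12*q + 4*sqrt(2)*q - 12*sqrt(2)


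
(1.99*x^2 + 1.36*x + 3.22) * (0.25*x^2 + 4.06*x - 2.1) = 0.4975*x^4 + 8.4194*x^3 + 2.1476*x^2 + 10.2172*x - 6.762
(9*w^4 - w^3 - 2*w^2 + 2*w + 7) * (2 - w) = -9*w^5 + 19*w^4 - 6*w^2 - 3*w + 14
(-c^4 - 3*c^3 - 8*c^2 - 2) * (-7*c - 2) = 7*c^5 + 23*c^4 + 62*c^3 + 16*c^2 + 14*c + 4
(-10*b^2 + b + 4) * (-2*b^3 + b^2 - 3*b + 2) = 20*b^5 - 12*b^4 + 23*b^3 - 19*b^2 - 10*b + 8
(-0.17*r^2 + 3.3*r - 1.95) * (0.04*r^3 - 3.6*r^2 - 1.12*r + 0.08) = -0.0068*r^5 + 0.744*r^4 - 11.7676*r^3 + 3.3104*r^2 + 2.448*r - 0.156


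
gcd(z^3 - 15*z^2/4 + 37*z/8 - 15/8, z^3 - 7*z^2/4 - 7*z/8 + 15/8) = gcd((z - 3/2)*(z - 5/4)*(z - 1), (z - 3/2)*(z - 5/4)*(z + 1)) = z^2 - 11*z/4 + 15/8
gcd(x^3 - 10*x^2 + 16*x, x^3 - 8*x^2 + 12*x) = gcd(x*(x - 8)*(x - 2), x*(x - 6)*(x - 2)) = x^2 - 2*x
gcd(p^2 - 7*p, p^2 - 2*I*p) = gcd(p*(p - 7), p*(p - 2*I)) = p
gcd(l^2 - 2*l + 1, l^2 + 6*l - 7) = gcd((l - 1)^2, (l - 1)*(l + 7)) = l - 1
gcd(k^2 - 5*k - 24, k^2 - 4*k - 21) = k + 3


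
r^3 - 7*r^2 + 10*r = r*(r - 5)*(r - 2)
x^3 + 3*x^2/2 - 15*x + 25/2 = (x - 5/2)*(x - 1)*(x + 5)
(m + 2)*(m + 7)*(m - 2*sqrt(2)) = m^3 - 2*sqrt(2)*m^2 + 9*m^2 - 18*sqrt(2)*m + 14*m - 28*sqrt(2)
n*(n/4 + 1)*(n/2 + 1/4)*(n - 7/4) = n^4/8 + 11*n^3/32 - 47*n^2/64 - 7*n/16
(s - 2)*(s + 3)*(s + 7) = s^3 + 8*s^2 + s - 42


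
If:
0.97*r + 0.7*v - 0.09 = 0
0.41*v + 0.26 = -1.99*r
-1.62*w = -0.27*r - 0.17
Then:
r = -0.22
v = 0.43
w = 0.07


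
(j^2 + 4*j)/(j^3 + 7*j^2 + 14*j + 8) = j/(j^2 + 3*j + 2)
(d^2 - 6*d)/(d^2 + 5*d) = (d - 6)/(d + 5)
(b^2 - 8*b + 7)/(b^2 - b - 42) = (b - 1)/(b + 6)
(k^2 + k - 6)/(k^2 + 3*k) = (k - 2)/k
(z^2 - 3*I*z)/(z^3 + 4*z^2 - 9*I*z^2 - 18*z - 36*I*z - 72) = z/(z^2 + z*(4 - 6*I) - 24*I)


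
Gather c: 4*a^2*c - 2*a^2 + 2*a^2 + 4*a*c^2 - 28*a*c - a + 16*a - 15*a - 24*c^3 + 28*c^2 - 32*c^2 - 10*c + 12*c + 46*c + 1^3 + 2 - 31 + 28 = -24*c^3 + c^2*(4*a - 4) + c*(4*a^2 - 28*a + 48)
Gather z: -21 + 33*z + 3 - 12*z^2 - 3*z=-12*z^2 + 30*z - 18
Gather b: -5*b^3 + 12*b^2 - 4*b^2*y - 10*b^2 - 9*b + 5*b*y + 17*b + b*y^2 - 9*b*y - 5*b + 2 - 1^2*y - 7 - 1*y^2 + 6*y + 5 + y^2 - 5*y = -5*b^3 + b^2*(2 - 4*y) + b*(y^2 - 4*y + 3)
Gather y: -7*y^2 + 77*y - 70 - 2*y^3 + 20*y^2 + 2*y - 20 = -2*y^3 + 13*y^2 + 79*y - 90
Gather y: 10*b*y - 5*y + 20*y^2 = 20*y^2 + y*(10*b - 5)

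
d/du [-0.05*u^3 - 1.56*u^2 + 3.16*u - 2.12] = -0.15*u^2 - 3.12*u + 3.16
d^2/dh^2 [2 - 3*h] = 0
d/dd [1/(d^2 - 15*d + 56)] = (15 - 2*d)/(d^2 - 15*d + 56)^2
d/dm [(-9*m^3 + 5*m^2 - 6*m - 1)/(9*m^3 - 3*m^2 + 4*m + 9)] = 2*(-9*m^4 + 18*m^3 - 107*m^2 + 42*m - 25)/(81*m^6 - 54*m^5 + 81*m^4 + 138*m^3 - 38*m^2 + 72*m + 81)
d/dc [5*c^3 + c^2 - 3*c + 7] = 15*c^2 + 2*c - 3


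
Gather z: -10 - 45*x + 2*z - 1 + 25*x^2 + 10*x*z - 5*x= 25*x^2 - 50*x + z*(10*x + 2) - 11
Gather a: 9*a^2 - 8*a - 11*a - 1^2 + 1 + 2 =9*a^2 - 19*a + 2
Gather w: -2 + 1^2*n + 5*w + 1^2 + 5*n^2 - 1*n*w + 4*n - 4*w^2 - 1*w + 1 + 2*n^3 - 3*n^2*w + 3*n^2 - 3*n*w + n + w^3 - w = 2*n^3 + 8*n^2 + 6*n + w^3 - 4*w^2 + w*(-3*n^2 - 4*n + 3)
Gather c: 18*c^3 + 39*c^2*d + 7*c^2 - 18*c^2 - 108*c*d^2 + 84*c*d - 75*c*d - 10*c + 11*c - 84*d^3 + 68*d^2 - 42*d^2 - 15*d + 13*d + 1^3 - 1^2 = 18*c^3 + c^2*(39*d - 11) + c*(-108*d^2 + 9*d + 1) - 84*d^3 + 26*d^2 - 2*d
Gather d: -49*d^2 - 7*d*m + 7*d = -49*d^2 + d*(7 - 7*m)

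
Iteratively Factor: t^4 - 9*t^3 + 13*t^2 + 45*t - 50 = (t - 5)*(t^3 - 4*t^2 - 7*t + 10) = (t - 5)*(t + 2)*(t^2 - 6*t + 5) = (t - 5)^2*(t + 2)*(t - 1)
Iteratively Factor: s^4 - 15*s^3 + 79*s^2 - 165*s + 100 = (s - 4)*(s^3 - 11*s^2 + 35*s - 25) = (s - 4)*(s - 1)*(s^2 - 10*s + 25) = (s - 5)*(s - 4)*(s - 1)*(s - 5)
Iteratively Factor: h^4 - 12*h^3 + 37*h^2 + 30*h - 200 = (h - 5)*(h^3 - 7*h^2 + 2*h + 40) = (h - 5)*(h + 2)*(h^2 - 9*h + 20) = (h - 5)*(h - 4)*(h + 2)*(h - 5)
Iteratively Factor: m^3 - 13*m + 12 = (m - 1)*(m^2 + m - 12) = (m - 1)*(m + 4)*(m - 3)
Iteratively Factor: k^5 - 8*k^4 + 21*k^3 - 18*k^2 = (k - 3)*(k^4 - 5*k^3 + 6*k^2) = k*(k - 3)*(k^3 - 5*k^2 + 6*k) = k*(k - 3)^2*(k^2 - 2*k) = k*(k - 3)^2*(k - 2)*(k)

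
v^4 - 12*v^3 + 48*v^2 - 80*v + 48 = (v - 6)*(v - 2)^3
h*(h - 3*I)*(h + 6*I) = h^3 + 3*I*h^2 + 18*h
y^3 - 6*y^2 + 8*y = y*(y - 4)*(y - 2)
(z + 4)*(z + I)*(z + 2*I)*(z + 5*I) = z^4 + 4*z^3 + 8*I*z^3 - 17*z^2 + 32*I*z^2 - 68*z - 10*I*z - 40*I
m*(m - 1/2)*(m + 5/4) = m^3 + 3*m^2/4 - 5*m/8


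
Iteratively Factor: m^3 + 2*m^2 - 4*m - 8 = (m - 2)*(m^2 + 4*m + 4) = (m - 2)*(m + 2)*(m + 2)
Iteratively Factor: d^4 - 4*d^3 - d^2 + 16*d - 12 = (d - 1)*(d^3 - 3*d^2 - 4*d + 12) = (d - 1)*(d + 2)*(d^2 - 5*d + 6) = (d - 3)*(d - 1)*(d + 2)*(d - 2)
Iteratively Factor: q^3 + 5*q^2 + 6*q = (q + 2)*(q^2 + 3*q) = (q + 2)*(q + 3)*(q)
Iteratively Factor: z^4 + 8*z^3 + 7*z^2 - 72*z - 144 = (z + 4)*(z^3 + 4*z^2 - 9*z - 36) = (z + 3)*(z + 4)*(z^2 + z - 12) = (z + 3)*(z + 4)^2*(z - 3)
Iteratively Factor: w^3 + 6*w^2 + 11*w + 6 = (w + 2)*(w^2 + 4*w + 3) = (w + 1)*(w + 2)*(w + 3)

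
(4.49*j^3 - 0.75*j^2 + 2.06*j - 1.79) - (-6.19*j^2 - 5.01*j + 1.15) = 4.49*j^3 + 5.44*j^2 + 7.07*j - 2.94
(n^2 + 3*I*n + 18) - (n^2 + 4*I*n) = -I*n + 18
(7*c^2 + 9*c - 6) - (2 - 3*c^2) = 10*c^2 + 9*c - 8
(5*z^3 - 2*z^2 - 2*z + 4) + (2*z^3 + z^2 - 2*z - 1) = 7*z^3 - z^2 - 4*z + 3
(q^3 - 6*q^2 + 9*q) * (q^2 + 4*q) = q^5 - 2*q^4 - 15*q^3 + 36*q^2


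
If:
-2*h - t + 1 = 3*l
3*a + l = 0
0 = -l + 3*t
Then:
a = -t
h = 1/2 - 5*t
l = 3*t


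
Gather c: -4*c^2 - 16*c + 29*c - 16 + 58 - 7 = -4*c^2 + 13*c + 35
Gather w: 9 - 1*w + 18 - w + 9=36 - 2*w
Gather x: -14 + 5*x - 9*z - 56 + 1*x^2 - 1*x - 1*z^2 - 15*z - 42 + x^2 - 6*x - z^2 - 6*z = 2*x^2 - 2*x - 2*z^2 - 30*z - 112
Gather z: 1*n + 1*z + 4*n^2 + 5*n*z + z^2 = 4*n^2 + n + z^2 + z*(5*n + 1)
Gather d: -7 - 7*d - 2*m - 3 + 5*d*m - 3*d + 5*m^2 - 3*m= d*(5*m - 10) + 5*m^2 - 5*m - 10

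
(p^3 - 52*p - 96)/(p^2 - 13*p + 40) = (p^2 + 8*p + 12)/(p - 5)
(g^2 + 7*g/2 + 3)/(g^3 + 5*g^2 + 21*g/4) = 2*(g + 2)/(g*(2*g + 7))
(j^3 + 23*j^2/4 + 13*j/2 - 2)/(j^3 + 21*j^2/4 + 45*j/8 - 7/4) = 2*(j + 4)/(2*j + 7)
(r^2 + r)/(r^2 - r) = (r + 1)/(r - 1)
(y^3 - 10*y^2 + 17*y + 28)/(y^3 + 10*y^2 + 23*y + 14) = (y^2 - 11*y + 28)/(y^2 + 9*y + 14)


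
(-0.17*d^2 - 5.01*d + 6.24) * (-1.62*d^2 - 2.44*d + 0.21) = 0.2754*d^4 + 8.531*d^3 + 2.0799*d^2 - 16.2777*d + 1.3104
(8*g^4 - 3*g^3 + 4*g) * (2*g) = 16*g^5 - 6*g^4 + 8*g^2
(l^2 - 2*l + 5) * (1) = l^2 - 2*l + 5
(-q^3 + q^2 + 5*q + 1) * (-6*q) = 6*q^4 - 6*q^3 - 30*q^2 - 6*q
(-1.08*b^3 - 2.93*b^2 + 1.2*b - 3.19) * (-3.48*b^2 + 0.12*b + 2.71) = 3.7584*b^5 + 10.0668*b^4 - 7.4544*b^3 + 3.3049*b^2 + 2.8692*b - 8.6449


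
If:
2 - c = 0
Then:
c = 2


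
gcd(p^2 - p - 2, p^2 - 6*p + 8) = p - 2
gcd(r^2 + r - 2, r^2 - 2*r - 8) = r + 2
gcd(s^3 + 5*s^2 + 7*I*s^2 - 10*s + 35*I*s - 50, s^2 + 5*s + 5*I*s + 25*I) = s^2 + s*(5 + 5*I) + 25*I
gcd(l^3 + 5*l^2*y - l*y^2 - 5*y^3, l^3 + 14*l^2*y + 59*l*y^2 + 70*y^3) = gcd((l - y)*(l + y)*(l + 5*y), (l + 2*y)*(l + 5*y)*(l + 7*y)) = l + 5*y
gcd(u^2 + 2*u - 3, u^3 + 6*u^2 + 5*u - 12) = u^2 + 2*u - 3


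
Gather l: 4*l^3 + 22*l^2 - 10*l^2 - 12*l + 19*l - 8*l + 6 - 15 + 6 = 4*l^3 + 12*l^2 - l - 3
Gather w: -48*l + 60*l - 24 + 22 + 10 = 12*l + 8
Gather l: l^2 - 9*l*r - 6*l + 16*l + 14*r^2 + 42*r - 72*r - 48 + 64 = l^2 + l*(10 - 9*r) + 14*r^2 - 30*r + 16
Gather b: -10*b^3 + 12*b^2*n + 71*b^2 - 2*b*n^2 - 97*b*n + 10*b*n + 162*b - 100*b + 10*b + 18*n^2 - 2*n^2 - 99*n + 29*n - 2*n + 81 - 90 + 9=-10*b^3 + b^2*(12*n + 71) + b*(-2*n^2 - 87*n + 72) + 16*n^2 - 72*n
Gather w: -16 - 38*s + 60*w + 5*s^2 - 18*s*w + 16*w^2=5*s^2 - 38*s + 16*w^2 + w*(60 - 18*s) - 16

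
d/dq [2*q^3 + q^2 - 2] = 2*q*(3*q + 1)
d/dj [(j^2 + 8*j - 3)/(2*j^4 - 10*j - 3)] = 2*((-j - 4)*(-2*j^4 + 10*j + 3) - (4*j^3 - 5)*(j^2 + 8*j - 3))/(-2*j^4 + 10*j + 3)^2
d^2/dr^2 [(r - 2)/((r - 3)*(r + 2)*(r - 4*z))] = 2*((r - 3)^2*(r - 2)*(r + 2)^2 + (r - 3)^2*(r - 2)*(r + 2)*(r - 4*z) + (r - 3)^2*(r - 2)*(r - 4*z)^2 - (r - 3)^2*(r + 2)^2*(r - 4*z) - (r - 3)^2*(r + 2)*(r - 4*z)^2 + (r - 3)*(r - 2)*(r + 2)^2*(r - 4*z) + (r - 3)*(r - 2)*(r + 2)*(r - 4*z)^2 - (r - 3)*(r + 2)^2*(r - 4*z)^2 + (r - 2)*(r + 2)^2*(r - 4*z)^2)/((r - 3)^3*(r + 2)^3*(r - 4*z)^3)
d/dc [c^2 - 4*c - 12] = 2*c - 4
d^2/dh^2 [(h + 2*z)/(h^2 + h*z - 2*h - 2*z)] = 2*((h + 2*z)*(2*h + z - 2)^2 + (-3*h - 3*z + 2)*(h^2 + h*z - 2*h - 2*z))/(h^2 + h*z - 2*h - 2*z)^3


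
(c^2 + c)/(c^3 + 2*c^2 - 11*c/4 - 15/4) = 4*c/(4*c^2 + 4*c - 15)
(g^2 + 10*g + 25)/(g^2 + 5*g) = (g + 5)/g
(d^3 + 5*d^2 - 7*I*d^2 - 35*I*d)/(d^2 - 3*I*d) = (d^2 + d*(5 - 7*I) - 35*I)/(d - 3*I)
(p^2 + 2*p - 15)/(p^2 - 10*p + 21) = (p + 5)/(p - 7)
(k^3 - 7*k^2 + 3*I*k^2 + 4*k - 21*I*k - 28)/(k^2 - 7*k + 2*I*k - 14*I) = (k^2 + 3*I*k + 4)/(k + 2*I)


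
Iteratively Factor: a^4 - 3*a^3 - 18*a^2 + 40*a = (a + 4)*(a^3 - 7*a^2 + 10*a) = (a - 2)*(a + 4)*(a^2 - 5*a) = (a - 5)*(a - 2)*(a + 4)*(a)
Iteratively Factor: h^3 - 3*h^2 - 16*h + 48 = (h + 4)*(h^2 - 7*h + 12) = (h - 4)*(h + 4)*(h - 3)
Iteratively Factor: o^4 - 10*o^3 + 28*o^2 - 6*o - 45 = (o - 3)*(o^3 - 7*o^2 + 7*o + 15) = (o - 3)^2*(o^2 - 4*o - 5) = (o - 5)*(o - 3)^2*(o + 1)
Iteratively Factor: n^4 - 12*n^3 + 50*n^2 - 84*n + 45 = (n - 5)*(n^3 - 7*n^2 + 15*n - 9) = (n - 5)*(n - 1)*(n^2 - 6*n + 9) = (n - 5)*(n - 3)*(n - 1)*(n - 3)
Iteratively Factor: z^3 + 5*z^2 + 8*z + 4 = (z + 1)*(z^2 + 4*z + 4) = (z + 1)*(z + 2)*(z + 2)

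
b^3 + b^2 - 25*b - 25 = (b - 5)*(b + 1)*(b + 5)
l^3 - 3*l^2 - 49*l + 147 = (l - 7)*(l - 3)*(l + 7)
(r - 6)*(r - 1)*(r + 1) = r^3 - 6*r^2 - r + 6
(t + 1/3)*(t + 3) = t^2 + 10*t/3 + 1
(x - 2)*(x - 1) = x^2 - 3*x + 2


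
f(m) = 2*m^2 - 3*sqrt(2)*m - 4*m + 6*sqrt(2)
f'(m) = 4*m - 3*sqrt(2) - 4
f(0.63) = 4.09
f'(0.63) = -5.72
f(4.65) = 13.40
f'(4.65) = 10.36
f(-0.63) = 14.47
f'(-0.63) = -10.76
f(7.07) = 50.18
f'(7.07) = 20.04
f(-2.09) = 34.45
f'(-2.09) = -16.60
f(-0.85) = 16.94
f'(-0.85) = -11.64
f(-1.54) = 25.92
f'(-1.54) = -14.40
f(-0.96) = 18.24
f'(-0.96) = -12.08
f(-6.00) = 129.94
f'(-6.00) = -32.24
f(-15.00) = 582.12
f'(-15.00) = -68.24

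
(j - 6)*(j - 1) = j^2 - 7*j + 6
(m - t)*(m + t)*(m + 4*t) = m^3 + 4*m^2*t - m*t^2 - 4*t^3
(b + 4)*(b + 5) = b^2 + 9*b + 20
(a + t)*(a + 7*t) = a^2 + 8*a*t + 7*t^2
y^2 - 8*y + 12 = (y - 6)*(y - 2)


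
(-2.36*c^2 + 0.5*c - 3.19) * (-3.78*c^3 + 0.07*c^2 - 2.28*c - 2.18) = 8.9208*c^5 - 2.0552*c^4 + 17.474*c^3 + 3.7815*c^2 + 6.1832*c + 6.9542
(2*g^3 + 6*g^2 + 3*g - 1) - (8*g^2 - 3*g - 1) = 2*g^3 - 2*g^2 + 6*g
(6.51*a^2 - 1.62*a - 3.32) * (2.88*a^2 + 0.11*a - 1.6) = 18.7488*a^4 - 3.9495*a^3 - 20.1558*a^2 + 2.2268*a + 5.312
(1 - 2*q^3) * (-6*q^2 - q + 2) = 12*q^5 + 2*q^4 - 4*q^3 - 6*q^2 - q + 2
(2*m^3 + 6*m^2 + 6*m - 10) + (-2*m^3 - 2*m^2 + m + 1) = 4*m^2 + 7*m - 9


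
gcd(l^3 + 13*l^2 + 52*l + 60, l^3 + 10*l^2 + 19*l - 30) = l^2 + 11*l + 30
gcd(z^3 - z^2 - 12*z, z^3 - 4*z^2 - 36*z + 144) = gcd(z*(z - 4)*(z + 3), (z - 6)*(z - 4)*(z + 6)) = z - 4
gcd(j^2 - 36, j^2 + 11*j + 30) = j + 6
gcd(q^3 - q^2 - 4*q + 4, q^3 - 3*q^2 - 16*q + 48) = 1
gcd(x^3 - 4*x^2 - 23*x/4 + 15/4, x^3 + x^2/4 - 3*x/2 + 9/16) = x^2 + x - 3/4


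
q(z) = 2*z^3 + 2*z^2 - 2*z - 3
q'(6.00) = 238.00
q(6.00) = 489.00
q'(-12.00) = 814.00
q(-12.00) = -3147.00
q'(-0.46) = -2.57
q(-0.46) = -1.85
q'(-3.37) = 52.66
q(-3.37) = -50.09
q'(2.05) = 31.42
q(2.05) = 18.54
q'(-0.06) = -2.22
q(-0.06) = -2.87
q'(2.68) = 51.81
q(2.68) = 44.50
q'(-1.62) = 7.27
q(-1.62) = -3.01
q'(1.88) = 26.73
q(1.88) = 13.60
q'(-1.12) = 1.05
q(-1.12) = -1.06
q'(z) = 6*z^2 + 4*z - 2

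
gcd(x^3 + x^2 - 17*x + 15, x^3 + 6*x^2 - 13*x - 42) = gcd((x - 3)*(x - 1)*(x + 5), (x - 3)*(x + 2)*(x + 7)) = x - 3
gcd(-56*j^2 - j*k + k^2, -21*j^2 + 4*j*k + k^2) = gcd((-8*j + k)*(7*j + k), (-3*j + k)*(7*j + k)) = 7*j + k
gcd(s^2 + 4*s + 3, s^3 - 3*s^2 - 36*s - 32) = s + 1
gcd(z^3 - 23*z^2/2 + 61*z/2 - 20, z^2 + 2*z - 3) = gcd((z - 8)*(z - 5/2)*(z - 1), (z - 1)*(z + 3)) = z - 1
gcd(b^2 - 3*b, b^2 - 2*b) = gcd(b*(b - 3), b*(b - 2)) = b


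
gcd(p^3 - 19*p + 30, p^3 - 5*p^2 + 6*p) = p^2 - 5*p + 6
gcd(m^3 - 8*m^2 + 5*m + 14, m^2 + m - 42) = 1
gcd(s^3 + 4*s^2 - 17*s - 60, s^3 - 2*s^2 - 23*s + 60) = s^2 + s - 20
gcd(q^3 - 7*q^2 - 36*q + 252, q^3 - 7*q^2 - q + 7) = q - 7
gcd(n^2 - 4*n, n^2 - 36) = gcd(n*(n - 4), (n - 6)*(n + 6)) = 1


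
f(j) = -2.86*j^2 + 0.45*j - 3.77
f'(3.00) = -16.71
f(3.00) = -28.16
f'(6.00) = -33.87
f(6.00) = -104.03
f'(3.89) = -21.80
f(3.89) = -45.30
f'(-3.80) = 22.19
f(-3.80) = -46.78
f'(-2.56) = 15.09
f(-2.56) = -23.67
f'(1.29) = -6.93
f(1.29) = -7.95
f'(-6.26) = 36.26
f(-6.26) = -118.66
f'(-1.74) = 10.40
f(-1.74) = -13.21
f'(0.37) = -1.67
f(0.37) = -4.00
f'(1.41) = -7.62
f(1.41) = -8.82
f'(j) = 0.45 - 5.72*j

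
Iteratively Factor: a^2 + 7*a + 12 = (a + 4)*(a + 3)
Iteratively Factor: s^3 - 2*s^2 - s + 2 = (s + 1)*(s^2 - 3*s + 2) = (s - 2)*(s + 1)*(s - 1)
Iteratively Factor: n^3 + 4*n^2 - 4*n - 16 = (n + 2)*(n^2 + 2*n - 8) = (n - 2)*(n + 2)*(n + 4)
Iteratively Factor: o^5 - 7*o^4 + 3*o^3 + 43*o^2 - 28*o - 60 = (o - 2)*(o^4 - 5*o^3 - 7*o^2 + 29*o + 30) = (o - 5)*(o - 2)*(o^3 - 7*o - 6) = (o - 5)*(o - 2)*(o + 1)*(o^2 - o - 6) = (o - 5)*(o - 2)*(o + 1)*(o + 2)*(o - 3)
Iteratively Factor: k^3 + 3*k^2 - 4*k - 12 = (k + 3)*(k^2 - 4) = (k - 2)*(k + 3)*(k + 2)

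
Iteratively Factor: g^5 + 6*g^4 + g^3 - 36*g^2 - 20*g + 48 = (g - 2)*(g^4 + 8*g^3 + 17*g^2 - 2*g - 24) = (g - 2)*(g - 1)*(g^3 + 9*g^2 + 26*g + 24) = (g - 2)*(g - 1)*(g + 4)*(g^2 + 5*g + 6) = (g - 2)*(g - 1)*(g + 2)*(g + 4)*(g + 3)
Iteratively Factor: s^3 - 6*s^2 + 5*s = (s - 5)*(s^2 - s) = (s - 5)*(s - 1)*(s)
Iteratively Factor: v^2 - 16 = (v - 4)*(v + 4)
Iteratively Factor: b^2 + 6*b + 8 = (b + 2)*(b + 4)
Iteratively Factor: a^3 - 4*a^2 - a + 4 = (a - 1)*(a^2 - 3*a - 4) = (a - 1)*(a + 1)*(a - 4)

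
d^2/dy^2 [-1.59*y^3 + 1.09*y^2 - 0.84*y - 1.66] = 2.18 - 9.54*y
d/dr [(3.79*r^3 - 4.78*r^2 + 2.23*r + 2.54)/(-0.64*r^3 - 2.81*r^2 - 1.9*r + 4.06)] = (-8.88178419700125e-16*r^5 - 13.7091*r^4 - 11.5476*r^3 + 66.3873*r^2 - 24.5388*r + 13.8798)/(0.4096*r^6 + 3.5968*r^5 + 10.3281*r^4 + 5.4812*r^3 - 19.2072*r^2 - 15.428*r + 16.4836)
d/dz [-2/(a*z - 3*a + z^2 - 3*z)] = 2*(a + 2*z - 3)/(a*z - 3*a + z^2 - 3*z)^2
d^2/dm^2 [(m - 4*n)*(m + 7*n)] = 2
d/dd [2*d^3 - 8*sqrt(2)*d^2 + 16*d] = 6*d^2 - 16*sqrt(2)*d + 16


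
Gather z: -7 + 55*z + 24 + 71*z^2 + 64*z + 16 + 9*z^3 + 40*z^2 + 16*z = 9*z^3 + 111*z^2 + 135*z + 33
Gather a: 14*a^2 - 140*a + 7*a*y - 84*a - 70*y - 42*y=14*a^2 + a*(7*y - 224) - 112*y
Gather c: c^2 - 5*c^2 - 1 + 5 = 4 - 4*c^2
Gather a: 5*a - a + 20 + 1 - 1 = 4*a + 20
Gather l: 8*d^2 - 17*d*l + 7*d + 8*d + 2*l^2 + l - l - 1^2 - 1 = 8*d^2 - 17*d*l + 15*d + 2*l^2 - 2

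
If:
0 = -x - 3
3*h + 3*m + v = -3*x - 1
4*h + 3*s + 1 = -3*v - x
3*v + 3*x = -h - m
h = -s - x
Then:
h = -113/8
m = 16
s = 137/8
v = 19/8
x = -3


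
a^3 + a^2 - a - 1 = (a - 1)*(a + 1)^2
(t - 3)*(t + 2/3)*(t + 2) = t^3 - t^2/3 - 20*t/3 - 4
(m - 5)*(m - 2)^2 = m^3 - 9*m^2 + 24*m - 20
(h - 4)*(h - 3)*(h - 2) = h^3 - 9*h^2 + 26*h - 24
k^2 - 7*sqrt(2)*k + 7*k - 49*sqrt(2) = (k + 7)*(k - 7*sqrt(2))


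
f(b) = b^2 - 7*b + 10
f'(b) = 2*b - 7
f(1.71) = 0.95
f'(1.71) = -3.58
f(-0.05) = 10.35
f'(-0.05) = -7.10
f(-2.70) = 36.19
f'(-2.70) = -12.40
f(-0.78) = 16.07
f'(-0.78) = -8.56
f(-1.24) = 20.22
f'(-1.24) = -9.48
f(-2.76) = 36.94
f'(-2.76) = -12.52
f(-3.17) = 42.24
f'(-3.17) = -13.34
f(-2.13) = 29.45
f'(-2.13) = -11.26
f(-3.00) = 40.00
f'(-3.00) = -13.00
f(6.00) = 4.00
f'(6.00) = 5.00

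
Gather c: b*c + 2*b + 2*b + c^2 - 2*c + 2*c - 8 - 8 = b*c + 4*b + c^2 - 16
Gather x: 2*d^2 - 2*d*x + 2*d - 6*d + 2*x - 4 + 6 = 2*d^2 - 4*d + x*(2 - 2*d) + 2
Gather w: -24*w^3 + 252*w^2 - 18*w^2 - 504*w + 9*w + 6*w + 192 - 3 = -24*w^3 + 234*w^2 - 489*w + 189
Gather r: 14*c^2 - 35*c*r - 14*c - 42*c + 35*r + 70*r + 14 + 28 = 14*c^2 - 56*c + r*(105 - 35*c) + 42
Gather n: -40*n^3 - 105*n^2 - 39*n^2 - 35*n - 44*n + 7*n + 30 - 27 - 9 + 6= -40*n^3 - 144*n^2 - 72*n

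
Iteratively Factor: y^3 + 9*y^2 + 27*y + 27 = (y + 3)*(y^2 + 6*y + 9) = (y + 3)^2*(y + 3)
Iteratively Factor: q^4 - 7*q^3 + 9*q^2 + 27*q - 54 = (q - 3)*(q^3 - 4*q^2 - 3*q + 18) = (q - 3)*(q + 2)*(q^2 - 6*q + 9) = (q - 3)^2*(q + 2)*(q - 3)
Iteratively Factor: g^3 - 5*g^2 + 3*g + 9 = (g - 3)*(g^2 - 2*g - 3) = (g - 3)^2*(g + 1)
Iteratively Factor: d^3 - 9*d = (d + 3)*(d^2 - 3*d) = d*(d + 3)*(d - 3)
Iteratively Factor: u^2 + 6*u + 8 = (u + 2)*(u + 4)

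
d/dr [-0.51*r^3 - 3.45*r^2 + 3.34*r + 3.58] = -1.53*r^2 - 6.9*r + 3.34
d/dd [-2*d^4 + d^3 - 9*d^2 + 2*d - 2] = -8*d^3 + 3*d^2 - 18*d + 2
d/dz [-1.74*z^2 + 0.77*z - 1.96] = 0.77 - 3.48*z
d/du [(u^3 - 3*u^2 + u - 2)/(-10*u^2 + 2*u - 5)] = (-10*u^4 + 4*u^3 - 11*u^2 - 10*u - 1)/(100*u^4 - 40*u^3 + 104*u^2 - 20*u + 25)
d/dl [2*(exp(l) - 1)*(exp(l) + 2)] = (4*exp(l) + 2)*exp(l)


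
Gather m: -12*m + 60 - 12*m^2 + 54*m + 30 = -12*m^2 + 42*m + 90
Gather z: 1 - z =1 - z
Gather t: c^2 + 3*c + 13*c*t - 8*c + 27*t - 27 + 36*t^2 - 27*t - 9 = c^2 + 13*c*t - 5*c + 36*t^2 - 36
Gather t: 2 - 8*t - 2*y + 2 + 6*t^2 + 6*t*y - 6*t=6*t^2 + t*(6*y - 14) - 2*y + 4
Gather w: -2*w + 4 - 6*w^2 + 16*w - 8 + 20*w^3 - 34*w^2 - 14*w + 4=20*w^3 - 40*w^2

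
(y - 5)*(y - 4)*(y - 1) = y^3 - 10*y^2 + 29*y - 20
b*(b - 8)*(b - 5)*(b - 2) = b^4 - 15*b^3 + 66*b^2 - 80*b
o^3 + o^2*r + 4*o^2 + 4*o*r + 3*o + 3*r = (o + 1)*(o + 3)*(o + r)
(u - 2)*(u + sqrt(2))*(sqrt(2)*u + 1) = sqrt(2)*u^3 - 2*sqrt(2)*u^2 + 3*u^2 - 6*u + sqrt(2)*u - 2*sqrt(2)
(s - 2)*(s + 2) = s^2 - 4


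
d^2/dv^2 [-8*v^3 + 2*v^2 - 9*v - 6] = 4 - 48*v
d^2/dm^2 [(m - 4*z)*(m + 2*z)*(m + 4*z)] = 6*m + 4*z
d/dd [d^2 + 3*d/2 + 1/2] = 2*d + 3/2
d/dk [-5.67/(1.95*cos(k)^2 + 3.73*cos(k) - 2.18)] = -(22.113*cos(k) + 21.1491)*sin(k)/(1.95*cos(k)^2 + 3.73*cos(k) - 2.18)^2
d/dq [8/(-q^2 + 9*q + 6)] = 8*(2*q - 9)/(-q^2 + 9*q + 6)^2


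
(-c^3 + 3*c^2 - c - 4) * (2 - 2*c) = 2*c^4 - 8*c^3 + 8*c^2 + 6*c - 8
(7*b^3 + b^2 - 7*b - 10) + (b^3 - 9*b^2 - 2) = 8*b^3 - 8*b^2 - 7*b - 12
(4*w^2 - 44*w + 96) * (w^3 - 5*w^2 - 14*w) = 4*w^5 - 64*w^4 + 260*w^3 + 136*w^2 - 1344*w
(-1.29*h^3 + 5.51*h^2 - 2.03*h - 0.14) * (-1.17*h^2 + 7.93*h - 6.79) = 1.5093*h^5 - 16.6764*h^4 + 54.8285*h^3 - 53.347*h^2 + 12.6735*h + 0.9506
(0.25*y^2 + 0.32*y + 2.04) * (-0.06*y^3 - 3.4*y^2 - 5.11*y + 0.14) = -0.015*y^5 - 0.8692*y^4 - 2.4879*y^3 - 8.5362*y^2 - 10.3796*y + 0.2856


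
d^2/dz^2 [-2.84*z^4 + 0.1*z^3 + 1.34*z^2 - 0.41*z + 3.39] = -34.08*z^2 + 0.6*z + 2.68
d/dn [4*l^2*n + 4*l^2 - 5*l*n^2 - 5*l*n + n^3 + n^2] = 4*l^2 - 10*l*n - 5*l + 3*n^2 + 2*n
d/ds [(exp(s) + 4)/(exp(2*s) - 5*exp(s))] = (-exp(2*s) - 8*exp(s) + 20)*exp(-s)/(exp(2*s) - 10*exp(s) + 25)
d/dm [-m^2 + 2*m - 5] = 2 - 2*m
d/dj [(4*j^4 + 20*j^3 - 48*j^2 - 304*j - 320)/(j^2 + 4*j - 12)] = 4*(2*j^5 + 17*j^4 - 8*j^3 - 152*j^2 + 448*j + 1232)/(j^4 + 8*j^3 - 8*j^2 - 96*j + 144)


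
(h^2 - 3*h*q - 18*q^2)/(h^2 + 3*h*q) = (h - 6*q)/h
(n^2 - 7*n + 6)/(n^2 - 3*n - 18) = (n - 1)/(n + 3)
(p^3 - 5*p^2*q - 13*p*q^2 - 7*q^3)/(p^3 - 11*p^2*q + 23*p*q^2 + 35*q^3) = (p + q)/(p - 5*q)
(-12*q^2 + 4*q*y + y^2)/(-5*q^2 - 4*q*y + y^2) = (12*q^2 - 4*q*y - y^2)/(5*q^2 + 4*q*y - y^2)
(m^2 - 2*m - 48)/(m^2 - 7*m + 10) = (m^2 - 2*m - 48)/(m^2 - 7*m + 10)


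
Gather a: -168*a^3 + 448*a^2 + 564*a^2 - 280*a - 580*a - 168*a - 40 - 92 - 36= -168*a^3 + 1012*a^2 - 1028*a - 168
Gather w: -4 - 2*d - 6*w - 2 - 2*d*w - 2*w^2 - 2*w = -2*d - 2*w^2 + w*(-2*d - 8) - 6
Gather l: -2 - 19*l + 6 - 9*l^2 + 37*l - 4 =-9*l^2 + 18*l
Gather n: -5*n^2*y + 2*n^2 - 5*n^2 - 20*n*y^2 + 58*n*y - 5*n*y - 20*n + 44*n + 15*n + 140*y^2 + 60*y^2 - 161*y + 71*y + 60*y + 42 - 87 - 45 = n^2*(-5*y - 3) + n*(-20*y^2 + 53*y + 39) + 200*y^2 - 30*y - 90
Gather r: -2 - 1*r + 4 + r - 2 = 0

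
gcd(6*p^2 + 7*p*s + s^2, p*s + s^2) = p + s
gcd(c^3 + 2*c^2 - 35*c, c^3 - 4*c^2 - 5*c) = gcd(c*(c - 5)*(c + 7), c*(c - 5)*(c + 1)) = c^2 - 5*c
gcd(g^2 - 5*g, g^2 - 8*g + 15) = g - 5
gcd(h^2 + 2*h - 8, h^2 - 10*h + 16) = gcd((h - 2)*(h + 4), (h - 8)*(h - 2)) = h - 2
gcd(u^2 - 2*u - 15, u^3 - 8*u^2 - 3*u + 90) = u^2 - 2*u - 15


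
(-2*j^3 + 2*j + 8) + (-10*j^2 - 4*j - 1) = -2*j^3 - 10*j^2 - 2*j + 7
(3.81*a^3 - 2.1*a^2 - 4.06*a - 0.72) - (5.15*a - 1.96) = 3.81*a^3 - 2.1*a^2 - 9.21*a + 1.24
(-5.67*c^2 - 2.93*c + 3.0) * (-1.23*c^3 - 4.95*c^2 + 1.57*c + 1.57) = 6.9741*c^5 + 31.6704*c^4 + 1.9116*c^3 - 28.352*c^2 + 0.1099*c + 4.71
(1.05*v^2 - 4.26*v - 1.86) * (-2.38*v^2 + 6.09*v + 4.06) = -2.499*v^4 + 16.5333*v^3 - 17.2536*v^2 - 28.623*v - 7.5516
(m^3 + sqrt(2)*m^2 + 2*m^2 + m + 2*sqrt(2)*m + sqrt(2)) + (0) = m^3 + sqrt(2)*m^2 + 2*m^2 + m + 2*sqrt(2)*m + sqrt(2)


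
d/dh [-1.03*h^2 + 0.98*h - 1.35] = 0.98 - 2.06*h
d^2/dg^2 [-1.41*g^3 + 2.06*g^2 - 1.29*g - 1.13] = 4.12 - 8.46*g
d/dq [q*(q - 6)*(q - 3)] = 3*q^2 - 18*q + 18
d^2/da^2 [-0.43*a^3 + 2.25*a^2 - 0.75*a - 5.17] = 4.5 - 2.58*a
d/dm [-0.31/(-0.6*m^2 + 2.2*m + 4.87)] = (0.682 - 0.372*m)/(-0.6*m^2 + 2.2*m + 4.87)^2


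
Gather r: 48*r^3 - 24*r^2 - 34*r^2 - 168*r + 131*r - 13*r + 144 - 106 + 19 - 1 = 48*r^3 - 58*r^2 - 50*r + 56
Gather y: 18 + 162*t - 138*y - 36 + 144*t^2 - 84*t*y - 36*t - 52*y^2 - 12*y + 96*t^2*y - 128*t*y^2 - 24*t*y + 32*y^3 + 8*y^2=144*t^2 + 126*t + 32*y^3 + y^2*(-128*t - 44) + y*(96*t^2 - 108*t - 150) - 18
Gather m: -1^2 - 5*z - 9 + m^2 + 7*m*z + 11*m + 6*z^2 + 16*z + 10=m^2 + m*(7*z + 11) + 6*z^2 + 11*z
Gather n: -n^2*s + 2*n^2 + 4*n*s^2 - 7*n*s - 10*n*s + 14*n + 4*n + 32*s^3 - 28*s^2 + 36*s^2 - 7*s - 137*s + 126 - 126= n^2*(2 - s) + n*(4*s^2 - 17*s + 18) + 32*s^3 + 8*s^2 - 144*s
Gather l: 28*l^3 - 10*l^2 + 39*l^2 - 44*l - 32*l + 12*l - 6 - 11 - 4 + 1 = 28*l^3 + 29*l^2 - 64*l - 20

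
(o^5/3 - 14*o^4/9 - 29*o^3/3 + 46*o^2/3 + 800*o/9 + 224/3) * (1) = o^5/3 - 14*o^4/9 - 29*o^3/3 + 46*o^2/3 + 800*o/9 + 224/3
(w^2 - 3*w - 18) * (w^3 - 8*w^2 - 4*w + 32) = w^5 - 11*w^4 + 2*w^3 + 188*w^2 - 24*w - 576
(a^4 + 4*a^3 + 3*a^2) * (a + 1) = a^5 + 5*a^4 + 7*a^3 + 3*a^2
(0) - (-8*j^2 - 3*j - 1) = 8*j^2 + 3*j + 1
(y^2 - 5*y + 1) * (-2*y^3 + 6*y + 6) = -2*y^5 + 10*y^4 + 4*y^3 - 24*y^2 - 24*y + 6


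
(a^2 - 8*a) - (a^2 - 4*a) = -4*a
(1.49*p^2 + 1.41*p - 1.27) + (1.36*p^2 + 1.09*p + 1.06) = 2.85*p^2 + 2.5*p - 0.21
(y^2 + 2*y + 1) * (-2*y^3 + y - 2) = -2*y^5 - 4*y^4 - y^3 - 3*y - 2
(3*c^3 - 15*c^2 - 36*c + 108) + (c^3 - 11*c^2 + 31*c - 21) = 4*c^3 - 26*c^2 - 5*c + 87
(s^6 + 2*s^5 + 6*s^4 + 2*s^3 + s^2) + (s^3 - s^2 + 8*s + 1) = s^6 + 2*s^5 + 6*s^4 + 3*s^3 + 8*s + 1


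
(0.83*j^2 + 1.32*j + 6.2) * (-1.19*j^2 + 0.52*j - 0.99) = -0.9877*j^4 - 1.1392*j^3 - 7.5133*j^2 + 1.9172*j - 6.138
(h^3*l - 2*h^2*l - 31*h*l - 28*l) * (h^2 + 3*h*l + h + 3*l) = h^5*l + 3*h^4*l^2 - h^4*l - 3*h^3*l^2 - 33*h^3*l - 99*h^2*l^2 - 59*h^2*l - 177*h*l^2 - 28*h*l - 84*l^2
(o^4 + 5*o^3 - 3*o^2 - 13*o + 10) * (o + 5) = o^5 + 10*o^4 + 22*o^3 - 28*o^2 - 55*o + 50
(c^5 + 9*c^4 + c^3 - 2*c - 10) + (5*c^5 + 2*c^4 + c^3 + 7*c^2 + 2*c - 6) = 6*c^5 + 11*c^4 + 2*c^3 + 7*c^2 - 16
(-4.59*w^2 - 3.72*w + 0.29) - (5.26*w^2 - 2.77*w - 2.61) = -9.85*w^2 - 0.95*w + 2.9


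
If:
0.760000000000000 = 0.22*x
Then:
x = 3.45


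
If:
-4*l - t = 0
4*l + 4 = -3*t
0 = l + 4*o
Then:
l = 1/2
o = -1/8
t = -2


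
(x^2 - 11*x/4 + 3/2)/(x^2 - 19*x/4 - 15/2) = (-4*x^2 + 11*x - 6)/(-4*x^2 + 19*x + 30)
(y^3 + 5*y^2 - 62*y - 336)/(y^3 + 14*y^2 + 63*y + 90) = (y^2 - y - 56)/(y^2 + 8*y + 15)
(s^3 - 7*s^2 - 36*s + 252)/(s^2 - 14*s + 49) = (s^2 - 36)/(s - 7)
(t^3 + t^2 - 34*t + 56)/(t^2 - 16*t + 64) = (t^3 + t^2 - 34*t + 56)/(t^2 - 16*t + 64)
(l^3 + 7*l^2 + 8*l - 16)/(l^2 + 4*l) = l + 3 - 4/l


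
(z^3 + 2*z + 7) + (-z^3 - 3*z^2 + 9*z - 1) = -3*z^2 + 11*z + 6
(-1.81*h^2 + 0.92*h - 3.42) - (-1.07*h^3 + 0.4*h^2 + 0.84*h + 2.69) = 1.07*h^3 - 2.21*h^2 + 0.0800000000000001*h - 6.11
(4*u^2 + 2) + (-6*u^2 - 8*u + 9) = -2*u^2 - 8*u + 11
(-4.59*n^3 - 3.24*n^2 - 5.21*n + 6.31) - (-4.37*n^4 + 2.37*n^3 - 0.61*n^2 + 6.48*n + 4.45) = 4.37*n^4 - 6.96*n^3 - 2.63*n^2 - 11.69*n + 1.86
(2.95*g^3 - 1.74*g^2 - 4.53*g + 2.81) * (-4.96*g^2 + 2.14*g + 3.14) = -14.632*g^5 + 14.9434*g^4 + 28.0082*g^3 - 29.0954*g^2 - 8.2108*g + 8.8234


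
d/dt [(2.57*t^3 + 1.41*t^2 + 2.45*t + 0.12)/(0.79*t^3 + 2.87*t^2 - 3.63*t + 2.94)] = (6.262*t^4 - 22.5292*t^3 + 10.2332*t^2 + 7.602*t + 7.6386)/(0.6241*t^6 + 4.5346*t^5 + 2.5015*t^4 - 16.191*t^3 + 30.0525*t^2 - 21.3444*t + 8.6436)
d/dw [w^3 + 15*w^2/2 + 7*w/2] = 3*w^2 + 15*w + 7/2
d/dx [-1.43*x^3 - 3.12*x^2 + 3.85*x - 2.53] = -4.29*x^2 - 6.24*x + 3.85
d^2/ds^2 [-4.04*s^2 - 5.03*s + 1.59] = -8.08000000000000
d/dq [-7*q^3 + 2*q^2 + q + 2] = -21*q^2 + 4*q + 1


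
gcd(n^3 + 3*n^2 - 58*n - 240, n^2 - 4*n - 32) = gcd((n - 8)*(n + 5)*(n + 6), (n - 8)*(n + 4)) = n - 8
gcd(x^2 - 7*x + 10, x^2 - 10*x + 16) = x - 2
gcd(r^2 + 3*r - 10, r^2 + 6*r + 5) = r + 5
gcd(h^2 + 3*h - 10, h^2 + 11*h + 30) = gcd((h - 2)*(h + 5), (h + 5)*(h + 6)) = h + 5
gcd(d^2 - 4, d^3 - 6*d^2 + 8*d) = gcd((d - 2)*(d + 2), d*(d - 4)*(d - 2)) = d - 2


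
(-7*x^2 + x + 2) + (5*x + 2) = -7*x^2 + 6*x + 4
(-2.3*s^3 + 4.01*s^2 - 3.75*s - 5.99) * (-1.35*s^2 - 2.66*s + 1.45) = 3.105*s^5 + 0.704499999999999*s^4 - 8.9391*s^3 + 23.876*s^2 + 10.4959*s - 8.6855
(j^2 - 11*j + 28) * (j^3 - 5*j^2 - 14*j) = j^5 - 16*j^4 + 69*j^3 + 14*j^2 - 392*j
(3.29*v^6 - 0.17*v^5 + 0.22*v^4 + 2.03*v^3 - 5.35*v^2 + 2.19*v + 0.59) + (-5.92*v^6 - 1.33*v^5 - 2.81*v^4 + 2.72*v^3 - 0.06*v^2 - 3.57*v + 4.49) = -2.63*v^6 - 1.5*v^5 - 2.59*v^4 + 4.75*v^3 - 5.41*v^2 - 1.38*v + 5.08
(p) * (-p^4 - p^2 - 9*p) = -p^5 - p^3 - 9*p^2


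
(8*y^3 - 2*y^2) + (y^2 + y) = 8*y^3 - y^2 + y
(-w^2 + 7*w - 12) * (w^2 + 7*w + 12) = -w^4 + 25*w^2 - 144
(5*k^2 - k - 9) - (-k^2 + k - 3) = 6*k^2 - 2*k - 6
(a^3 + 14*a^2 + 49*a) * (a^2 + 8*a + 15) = a^5 + 22*a^4 + 176*a^3 + 602*a^2 + 735*a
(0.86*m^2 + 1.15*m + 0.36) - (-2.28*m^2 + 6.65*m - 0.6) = 3.14*m^2 - 5.5*m + 0.96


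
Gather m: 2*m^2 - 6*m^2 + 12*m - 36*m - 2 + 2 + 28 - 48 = -4*m^2 - 24*m - 20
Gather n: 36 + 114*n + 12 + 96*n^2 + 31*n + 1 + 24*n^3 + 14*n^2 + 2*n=24*n^3 + 110*n^2 + 147*n + 49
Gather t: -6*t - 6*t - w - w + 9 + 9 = -12*t - 2*w + 18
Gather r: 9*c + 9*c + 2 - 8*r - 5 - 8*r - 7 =18*c - 16*r - 10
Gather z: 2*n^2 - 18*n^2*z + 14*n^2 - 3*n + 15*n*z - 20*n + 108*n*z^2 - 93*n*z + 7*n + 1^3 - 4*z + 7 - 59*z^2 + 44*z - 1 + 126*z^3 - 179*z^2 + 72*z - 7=16*n^2 - 16*n + 126*z^3 + z^2*(108*n - 238) + z*(-18*n^2 - 78*n + 112)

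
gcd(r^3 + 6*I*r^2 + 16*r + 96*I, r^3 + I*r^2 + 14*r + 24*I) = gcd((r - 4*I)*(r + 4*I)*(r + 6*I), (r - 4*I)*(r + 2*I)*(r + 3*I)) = r - 4*I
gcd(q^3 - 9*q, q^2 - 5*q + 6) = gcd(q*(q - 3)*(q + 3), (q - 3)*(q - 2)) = q - 3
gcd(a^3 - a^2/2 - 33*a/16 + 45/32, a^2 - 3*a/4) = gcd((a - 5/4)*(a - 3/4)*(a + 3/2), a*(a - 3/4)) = a - 3/4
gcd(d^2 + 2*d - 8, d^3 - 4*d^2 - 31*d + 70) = d - 2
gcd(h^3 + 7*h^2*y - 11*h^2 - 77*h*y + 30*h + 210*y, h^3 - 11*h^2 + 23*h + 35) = h - 5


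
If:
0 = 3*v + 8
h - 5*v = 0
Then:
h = -40/3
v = -8/3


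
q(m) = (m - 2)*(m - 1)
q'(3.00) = 3.00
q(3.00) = 2.00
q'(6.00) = 9.00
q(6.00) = 20.00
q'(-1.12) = -5.24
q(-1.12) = 6.61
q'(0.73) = -1.54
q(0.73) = 0.34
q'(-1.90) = -6.80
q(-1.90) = 11.31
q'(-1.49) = -5.98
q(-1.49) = 8.69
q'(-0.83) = -4.66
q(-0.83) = 5.18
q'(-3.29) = -9.58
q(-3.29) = 22.69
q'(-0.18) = -3.36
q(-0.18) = 2.57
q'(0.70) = -1.60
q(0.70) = 0.39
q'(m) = 2*m - 3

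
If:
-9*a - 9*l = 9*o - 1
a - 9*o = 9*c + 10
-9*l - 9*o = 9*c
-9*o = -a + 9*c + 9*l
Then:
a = 0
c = -1/9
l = 10/9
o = -1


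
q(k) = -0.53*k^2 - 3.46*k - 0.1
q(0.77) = -3.08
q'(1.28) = -4.82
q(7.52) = -56.09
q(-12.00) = -34.90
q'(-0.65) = -2.77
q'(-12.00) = 9.26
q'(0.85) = -4.36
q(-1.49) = 3.88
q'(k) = -1.06*k - 3.46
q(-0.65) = 1.93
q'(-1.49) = -1.88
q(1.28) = -5.40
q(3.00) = -15.25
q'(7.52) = -11.43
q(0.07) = -0.34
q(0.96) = -3.91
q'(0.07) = -3.53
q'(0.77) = -4.28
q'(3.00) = -6.64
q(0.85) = -3.42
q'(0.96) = -4.48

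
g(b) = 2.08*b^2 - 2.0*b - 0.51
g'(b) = 4.16*b - 2.0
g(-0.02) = -0.47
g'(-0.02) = -2.08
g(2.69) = 9.16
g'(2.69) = 9.19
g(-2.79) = 21.26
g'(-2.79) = -13.61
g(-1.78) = 9.64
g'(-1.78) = -9.40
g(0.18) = -0.80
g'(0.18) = -1.25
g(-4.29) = 46.35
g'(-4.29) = -19.85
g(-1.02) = 3.69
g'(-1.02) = -6.24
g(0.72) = -0.87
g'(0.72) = 1.00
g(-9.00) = 185.97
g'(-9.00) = -39.44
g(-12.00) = 323.01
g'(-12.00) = -51.92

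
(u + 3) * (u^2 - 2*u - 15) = u^3 + u^2 - 21*u - 45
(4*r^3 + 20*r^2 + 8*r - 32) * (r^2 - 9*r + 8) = 4*r^5 - 16*r^4 - 140*r^3 + 56*r^2 + 352*r - 256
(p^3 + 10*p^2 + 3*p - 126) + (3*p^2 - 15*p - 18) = p^3 + 13*p^2 - 12*p - 144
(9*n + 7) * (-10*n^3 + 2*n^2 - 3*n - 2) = -90*n^4 - 52*n^3 - 13*n^2 - 39*n - 14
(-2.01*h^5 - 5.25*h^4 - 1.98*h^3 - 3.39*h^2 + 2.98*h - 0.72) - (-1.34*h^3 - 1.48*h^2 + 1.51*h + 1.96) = -2.01*h^5 - 5.25*h^4 - 0.64*h^3 - 1.91*h^2 + 1.47*h - 2.68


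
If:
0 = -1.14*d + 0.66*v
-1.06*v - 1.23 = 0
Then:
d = -0.67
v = -1.16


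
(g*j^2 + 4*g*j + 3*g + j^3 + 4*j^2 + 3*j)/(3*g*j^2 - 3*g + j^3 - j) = (g*j + 3*g + j^2 + 3*j)/(3*g*j - 3*g + j^2 - j)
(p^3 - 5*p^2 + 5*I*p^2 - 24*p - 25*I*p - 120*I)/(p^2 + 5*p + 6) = (p^2 + p*(-8 + 5*I) - 40*I)/(p + 2)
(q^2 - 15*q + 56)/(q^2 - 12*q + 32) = (q - 7)/(q - 4)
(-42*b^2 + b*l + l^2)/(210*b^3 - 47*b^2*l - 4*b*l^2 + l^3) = -1/(5*b - l)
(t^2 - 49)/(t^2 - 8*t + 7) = (t + 7)/(t - 1)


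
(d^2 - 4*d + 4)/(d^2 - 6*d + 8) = (d - 2)/(d - 4)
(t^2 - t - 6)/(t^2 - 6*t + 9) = (t + 2)/(t - 3)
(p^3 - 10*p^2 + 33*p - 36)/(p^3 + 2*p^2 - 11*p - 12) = (p^2 - 7*p + 12)/(p^2 + 5*p + 4)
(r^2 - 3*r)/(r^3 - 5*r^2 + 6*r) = 1/(r - 2)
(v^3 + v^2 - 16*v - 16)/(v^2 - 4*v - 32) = (v^2 - 3*v - 4)/(v - 8)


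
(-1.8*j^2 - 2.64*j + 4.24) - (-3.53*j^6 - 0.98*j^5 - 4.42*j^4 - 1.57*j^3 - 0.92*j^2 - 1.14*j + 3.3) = 3.53*j^6 + 0.98*j^5 + 4.42*j^4 + 1.57*j^3 - 0.88*j^2 - 1.5*j + 0.94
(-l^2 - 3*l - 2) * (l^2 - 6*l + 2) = -l^4 + 3*l^3 + 14*l^2 + 6*l - 4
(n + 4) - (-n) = 2*n + 4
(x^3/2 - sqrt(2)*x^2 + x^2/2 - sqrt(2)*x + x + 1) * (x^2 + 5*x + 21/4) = x^5/2 - sqrt(2)*x^4 + 3*x^4 - 6*sqrt(2)*x^3 + 49*x^3/8 - 41*sqrt(2)*x^2/4 + 69*x^2/8 - 21*sqrt(2)*x/4 + 41*x/4 + 21/4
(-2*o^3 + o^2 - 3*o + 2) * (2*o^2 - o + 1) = -4*o^5 + 4*o^4 - 9*o^3 + 8*o^2 - 5*o + 2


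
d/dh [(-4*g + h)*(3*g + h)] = -g + 2*h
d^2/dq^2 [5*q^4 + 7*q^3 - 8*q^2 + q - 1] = 60*q^2 + 42*q - 16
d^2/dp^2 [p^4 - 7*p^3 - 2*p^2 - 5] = 12*p^2 - 42*p - 4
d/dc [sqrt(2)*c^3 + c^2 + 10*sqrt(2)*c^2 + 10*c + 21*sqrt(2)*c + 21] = 3*sqrt(2)*c^2 + 2*c + 20*sqrt(2)*c + 10 + 21*sqrt(2)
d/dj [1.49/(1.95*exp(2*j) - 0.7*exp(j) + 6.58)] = (1.043 - 5.811*exp(j))*exp(j)/(1.95*exp(2*j) - 0.7*exp(j) + 6.58)^2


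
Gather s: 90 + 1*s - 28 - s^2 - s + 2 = 64 - s^2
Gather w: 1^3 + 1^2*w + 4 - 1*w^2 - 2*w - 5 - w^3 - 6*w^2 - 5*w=-w^3 - 7*w^2 - 6*w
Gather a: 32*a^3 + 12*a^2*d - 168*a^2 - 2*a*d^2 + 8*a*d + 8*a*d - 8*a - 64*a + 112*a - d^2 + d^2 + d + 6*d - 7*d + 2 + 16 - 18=32*a^3 + a^2*(12*d - 168) + a*(-2*d^2 + 16*d + 40)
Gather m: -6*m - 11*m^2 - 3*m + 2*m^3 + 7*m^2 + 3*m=2*m^3 - 4*m^2 - 6*m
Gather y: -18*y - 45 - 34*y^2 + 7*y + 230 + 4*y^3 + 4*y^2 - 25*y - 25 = 4*y^3 - 30*y^2 - 36*y + 160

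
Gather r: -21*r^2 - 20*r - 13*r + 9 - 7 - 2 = -21*r^2 - 33*r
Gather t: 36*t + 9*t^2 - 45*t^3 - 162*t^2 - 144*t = -45*t^3 - 153*t^2 - 108*t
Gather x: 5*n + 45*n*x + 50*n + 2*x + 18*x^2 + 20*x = 55*n + 18*x^2 + x*(45*n + 22)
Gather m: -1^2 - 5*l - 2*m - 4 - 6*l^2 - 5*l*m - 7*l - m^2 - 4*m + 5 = -6*l^2 - 12*l - m^2 + m*(-5*l - 6)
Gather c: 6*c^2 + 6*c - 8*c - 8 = 6*c^2 - 2*c - 8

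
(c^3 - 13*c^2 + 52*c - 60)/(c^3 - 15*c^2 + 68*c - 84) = (c - 5)/(c - 7)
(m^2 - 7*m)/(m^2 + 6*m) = (m - 7)/(m + 6)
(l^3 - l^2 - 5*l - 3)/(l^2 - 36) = (l^3 - l^2 - 5*l - 3)/(l^2 - 36)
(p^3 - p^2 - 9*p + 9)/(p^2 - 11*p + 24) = (p^2 + 2*p - 3)/(p - 8)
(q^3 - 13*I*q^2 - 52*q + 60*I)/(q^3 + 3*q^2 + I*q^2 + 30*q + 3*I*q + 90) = (q^2 - 8*I*q - 12)/(q^2 + q*(3 + 6*I) + 18*I)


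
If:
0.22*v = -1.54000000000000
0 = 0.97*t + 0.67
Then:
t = -0.69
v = -7.00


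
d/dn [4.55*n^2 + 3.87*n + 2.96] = 9.1*n + 3.87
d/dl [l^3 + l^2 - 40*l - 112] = 3*l^2 + 2*l - 40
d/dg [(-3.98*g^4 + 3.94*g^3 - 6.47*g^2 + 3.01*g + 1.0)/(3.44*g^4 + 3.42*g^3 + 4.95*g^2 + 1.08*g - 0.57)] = (-27.1652*g^6 + 5.11159999999998*g^5 - 2.32799999999999*g^4 - 16.7636*g^3 - 38.8845*g^2 - 2.5242*g - 2.7957)/(11.8336*g^8 + 23.5296*g^7 + 45.7524*g^6 + 41.2884*g^5 + 27.9681*g^4 + 6.7932*g^3 - 4.4766*g^2 - 1.2312*g + 0.3249)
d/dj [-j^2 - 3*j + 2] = -2*j - 3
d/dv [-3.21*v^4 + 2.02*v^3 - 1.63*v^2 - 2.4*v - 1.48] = -12.84*v^3 + 6.06*v^2 - 3.26*v - 2.4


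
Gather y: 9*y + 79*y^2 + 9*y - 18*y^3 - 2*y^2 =-18*y^3 + 77*y^2 + 18*y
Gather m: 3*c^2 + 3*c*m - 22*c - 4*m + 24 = 3*c^2 - 22*c + m*(3*c - 4) + 24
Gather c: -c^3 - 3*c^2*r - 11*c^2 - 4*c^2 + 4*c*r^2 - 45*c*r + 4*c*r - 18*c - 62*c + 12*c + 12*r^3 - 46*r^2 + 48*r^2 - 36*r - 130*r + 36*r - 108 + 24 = -c^3 + c^2*(-3*r - 15) + c*(4*r^2 - 41*r - 68) + 12*r^3 + 2*r^2 - 130*r - 84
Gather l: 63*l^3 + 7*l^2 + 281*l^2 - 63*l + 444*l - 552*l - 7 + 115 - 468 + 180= 63*l^3 + 288*l^2 - 171*l - 180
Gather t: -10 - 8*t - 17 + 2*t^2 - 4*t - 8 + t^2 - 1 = 3*t^2 - 12*t - 36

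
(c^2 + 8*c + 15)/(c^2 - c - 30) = (c + 3)/(c - 6)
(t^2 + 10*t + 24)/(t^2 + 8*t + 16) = (t + 6)/(t + 4)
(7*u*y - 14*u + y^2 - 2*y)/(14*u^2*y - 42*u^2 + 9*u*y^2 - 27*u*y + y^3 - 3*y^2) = (y - 2)/(2*u*y - 6*u + y^2 - 3*y)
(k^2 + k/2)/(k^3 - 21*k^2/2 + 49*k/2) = (2*k + 1)/(2*k^2 - 21*k + 49)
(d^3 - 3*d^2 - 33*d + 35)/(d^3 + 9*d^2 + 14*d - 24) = (d^2 - 2*d - 35)/(d^2 + 10*d + 24)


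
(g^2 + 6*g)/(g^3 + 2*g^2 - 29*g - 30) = g/(g^2 - 4*g - 5)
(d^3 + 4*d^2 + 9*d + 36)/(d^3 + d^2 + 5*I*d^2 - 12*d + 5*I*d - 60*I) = (d^2 + 9)/(d^2 + d*(-3 + 5*I) - 15*I)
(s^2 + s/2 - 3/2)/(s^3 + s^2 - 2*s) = (s + 3/2)/(s*(s + 2))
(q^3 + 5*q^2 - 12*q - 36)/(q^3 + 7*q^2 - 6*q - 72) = (q + 2)/(q + 4)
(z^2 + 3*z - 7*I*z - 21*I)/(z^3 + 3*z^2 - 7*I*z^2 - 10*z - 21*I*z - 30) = (z - 7*I)/(z^2 - 7*I*z - 10)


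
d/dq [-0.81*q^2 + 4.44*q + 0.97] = 4.44 - 1.62*q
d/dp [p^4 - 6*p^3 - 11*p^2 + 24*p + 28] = 4*p^3 - 18*p^2 - 22*p + 24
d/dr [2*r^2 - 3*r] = 4*r - 3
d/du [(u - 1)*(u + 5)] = 2*u + 4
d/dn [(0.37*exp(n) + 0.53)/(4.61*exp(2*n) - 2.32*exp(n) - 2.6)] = (-1.7057*exp(2*n) - 4.8866*exp(n) + 0.2676)*exp(n)/(21.2521*exp(4*n) - 21.3904*exp(3*n) - 18.5896*exp(2*n) + 12.064*exp(n) + 6.76)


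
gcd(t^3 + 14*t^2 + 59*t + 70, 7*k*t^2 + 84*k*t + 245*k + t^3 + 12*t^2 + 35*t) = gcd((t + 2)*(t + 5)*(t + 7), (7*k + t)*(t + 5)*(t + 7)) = t^2 + 12*t + 35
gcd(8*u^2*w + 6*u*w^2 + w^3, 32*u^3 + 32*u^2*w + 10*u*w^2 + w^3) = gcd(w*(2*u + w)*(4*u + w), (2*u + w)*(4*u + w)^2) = 8*u^2 + 6*u*w + w^2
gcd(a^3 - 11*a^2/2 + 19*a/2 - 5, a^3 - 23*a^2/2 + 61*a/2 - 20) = a^2 - 7*a/2 + 5/2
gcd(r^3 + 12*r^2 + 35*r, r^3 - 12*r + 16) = 1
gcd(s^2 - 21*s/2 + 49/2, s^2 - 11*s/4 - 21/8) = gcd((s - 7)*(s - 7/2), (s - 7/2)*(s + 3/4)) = s - 7/2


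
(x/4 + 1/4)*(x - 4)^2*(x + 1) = x^4/4 - 3*x^3/2 + x^2/4 + 6*x + 4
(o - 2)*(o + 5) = o^2 + 3*o - 10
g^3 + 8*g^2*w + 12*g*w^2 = g*(g + 2*w)*(g + 6*w)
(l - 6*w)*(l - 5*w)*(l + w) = l^3 - 10*l^2*w + 19*l*w^2 + 30*w^3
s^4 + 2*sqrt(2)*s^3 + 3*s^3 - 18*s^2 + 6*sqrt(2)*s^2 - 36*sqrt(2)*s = s*(s - 3)*(s + 6)*(s + 2*sqrt(2))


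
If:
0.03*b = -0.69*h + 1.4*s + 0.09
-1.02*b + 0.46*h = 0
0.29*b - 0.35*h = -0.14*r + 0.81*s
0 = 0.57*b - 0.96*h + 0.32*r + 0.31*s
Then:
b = 0.07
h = 0.16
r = 0.33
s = 0.01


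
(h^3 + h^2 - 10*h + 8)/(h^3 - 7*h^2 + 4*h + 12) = (h^2 + 3*h - 4)/(h^2 - 5*h - 6)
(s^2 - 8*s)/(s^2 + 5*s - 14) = s*(s - 8)/(s^2 + 5*s - 14)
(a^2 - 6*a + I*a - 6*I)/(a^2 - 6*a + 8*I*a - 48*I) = (a + I)/(a + 8*I)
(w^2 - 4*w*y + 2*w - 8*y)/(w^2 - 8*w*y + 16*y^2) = (-w - 2)/(-w + 4*y)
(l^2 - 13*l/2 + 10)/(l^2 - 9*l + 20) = (l - 5/2)/(l - 5)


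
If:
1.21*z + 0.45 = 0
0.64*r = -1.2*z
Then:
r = 0.70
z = -0.37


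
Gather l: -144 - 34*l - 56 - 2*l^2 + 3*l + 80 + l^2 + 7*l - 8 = -l^2 - 24*l - 128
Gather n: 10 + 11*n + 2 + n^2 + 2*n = n^2 + 13*n + 12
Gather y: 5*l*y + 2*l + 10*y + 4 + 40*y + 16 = 2*l + y*(5*l + 50) + 20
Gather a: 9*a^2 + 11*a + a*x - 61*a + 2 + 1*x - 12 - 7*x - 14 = 9*a^2 + a*(x - 50) - 6*x - 24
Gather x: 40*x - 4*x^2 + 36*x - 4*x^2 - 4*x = -8*x^2 + 72*x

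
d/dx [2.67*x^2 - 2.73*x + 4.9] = 5.34*x - 2.73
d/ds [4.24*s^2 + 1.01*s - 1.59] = 8.48*s + 1.01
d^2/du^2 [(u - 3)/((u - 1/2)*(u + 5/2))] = 32*(4*u^3 - 36*u^2 - 57*u - 53)/(64*u^6 + 384*u^5 + 528*u^4 - 448*u^3 - 660*u^2 + 600*u - 125)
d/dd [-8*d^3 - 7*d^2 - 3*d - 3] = -24*d^2 - 14*d - 3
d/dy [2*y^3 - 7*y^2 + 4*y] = 6*y^2 - 14*y + 4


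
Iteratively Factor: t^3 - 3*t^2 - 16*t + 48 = (t - 4)*(t^2 + t - 12) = (t - 4)*(t - 3)*(t + 4)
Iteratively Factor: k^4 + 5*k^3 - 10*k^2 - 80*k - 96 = (k - 4)*(k^3 + 9*k^2 + 26*k + 24) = (k - 4)*(k + 2)*(k^2 + 7*k + 12) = (k - 4)*(k + 2)*(k + 4)*(k + 3)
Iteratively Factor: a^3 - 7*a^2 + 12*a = (a - 3)*(a^2 - 4*a) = a*(a - 3)*(a - 4)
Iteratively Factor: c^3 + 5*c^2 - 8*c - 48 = (c + 4)*(c^2 + c - 12) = (c + 4)^2*(c - 3)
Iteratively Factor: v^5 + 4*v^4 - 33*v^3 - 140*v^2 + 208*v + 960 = (v + 4)*(v^4 - 33*v^2 - 8*v + 240) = (v - 5)*(v + 4)*(v^3 + 5*v^2 - 8*v - 48) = (v - 5)*(v - 3)*(v + 4)*(v^2 + 8*v + 16) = (v - 5)*(v - 3)*(v + 4)^2*(v + 4)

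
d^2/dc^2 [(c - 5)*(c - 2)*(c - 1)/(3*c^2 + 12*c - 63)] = 4*(43*c^3 - 393*c^2 + 1137*c - 1235)/(3*(c^6 + 12*c^5 - 15*c^4 - 440*c^3 + 315*c^2 + 5292*c - 9261))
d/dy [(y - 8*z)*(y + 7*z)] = 2*y - z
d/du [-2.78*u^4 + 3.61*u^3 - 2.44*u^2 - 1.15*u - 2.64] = -11.12*u^3 + 10.83*u^2 - 4.88*u - 1.15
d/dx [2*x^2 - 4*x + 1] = 4*x - 4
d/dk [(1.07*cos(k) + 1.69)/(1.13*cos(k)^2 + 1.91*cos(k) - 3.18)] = (1.2091*cos(k)^2 + 3.8194*cos(k) + 6.6305)*sin(k)/(1.2769*cos(k)^4 + 4.3166*cos(k)^3 - 3.5387*cos(k)^2 - 12.1476*cos(k) + 10.1124)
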